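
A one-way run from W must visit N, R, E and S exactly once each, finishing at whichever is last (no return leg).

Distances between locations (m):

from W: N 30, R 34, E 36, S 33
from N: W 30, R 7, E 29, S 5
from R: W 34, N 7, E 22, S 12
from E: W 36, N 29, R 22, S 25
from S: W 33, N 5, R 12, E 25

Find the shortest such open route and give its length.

Shortest open route: 67 m.

There are 4! = 24 possible orderings.
W→N→R→E→S: 30+7+22+25 = 84
W→N→R→S→E: 30+7+12+25 = 74
W→N→E→R→S: 30+29+22+12 = 93
W→N→E→S→R: 30+29+25+12 = 96
W→N→S→R→E: 30+5+12+22 = 69
W→N→S→E→R: 30+5+25+22 = 82
W→R→N→E→S: 34+7+29+25 = 95
W→R→N→S→E: 34+7+5+25 = 71
W→R→E→N→S: 34+22+29+5 = 90
W→R→E→S→N: 34+22+25+5 = 86
W→R→S→N→E: 34+12+5+29 = 80
W→R→S→E→N: 34+12+25+29 = 100
W→E→N→R→S: 36+29+7+12 = 84
W→E→N→S→R: 36+29+5+12 = 82
… (10 more)
W→S→N→R→E: 33+5+7+22 = 67  ← best
The minimum is 67.
One shortest path: W → S → N → R → E.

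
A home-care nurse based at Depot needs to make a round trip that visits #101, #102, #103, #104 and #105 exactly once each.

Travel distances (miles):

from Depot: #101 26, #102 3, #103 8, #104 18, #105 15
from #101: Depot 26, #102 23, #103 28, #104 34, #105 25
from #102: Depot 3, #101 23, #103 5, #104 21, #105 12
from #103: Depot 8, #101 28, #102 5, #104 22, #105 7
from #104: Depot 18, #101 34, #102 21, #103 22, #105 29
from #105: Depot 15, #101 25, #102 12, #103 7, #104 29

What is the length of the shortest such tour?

Depot - #101 - #102 - #103 - #104 - #105 - Depot: 26+23+5+22+29+15 = 120
Depot - #101 - #102 - #103 - #105 - #104 - Depot: 26+23+5+7+29+18 = 108
Depot - #101 - #102 - #104 - #103 - #105 - Depot: 26+23+21+22+7+15 = 114
Depot - #101 - #102 - #104 - #105 - #103 - Depot: 26+23+21+29+7+8 = 114
Depot - #101 - #102 - #105 - #103 - #104 - Depot: 26+23+12+7+22+18 = 108
Depot - #101 - #102 - #105 - #104 - #103 - Depot: 26+23+12+29+22+8 = 120
Depot - #101 - #103 - #102 - #104 - #105 - Depot: 26+28+5+21+29+15 = 124
Depot - #101 - #103 - #102 - #105 - #104 - Depot: 26+28+5+12+29+18 = 118
Depot - #101 - #103 - #104 - #102 - #105 - Depot: 26+28+22+21+12+15 = 124
Depot - #101 - #103 - #104 - #105 - #102 - Depot: 26+28+22+29+12+3 = 120
Depot - #101 - #103 - #105 - #102 - #104 - Depot: 26+28+7+12+21+18 = 112
Depot - #101 - #103 - #105 - #104 - #102 - Depot: 26+28+7+29+21+3 = 114
Depot - #101 - #104 - #102 - #103 - #105 - Depot: 26+34+21+5+7+15 = 108
Depot - #101 - #104 - #102 - #105 - #103 - Depot: 26+34+21+12+7+8 = 108
… (46 more)
Depot - #102 - #103 - #105 - #101 - #104 - Depot: 3+5+7+25+34+18 = 92  ← best
The minimum is 92.
One optimal route: Depot → #102 → #103 → #105 → #101 → #104 → Depot (or its reverse).

Minimum total distance: 92 miles.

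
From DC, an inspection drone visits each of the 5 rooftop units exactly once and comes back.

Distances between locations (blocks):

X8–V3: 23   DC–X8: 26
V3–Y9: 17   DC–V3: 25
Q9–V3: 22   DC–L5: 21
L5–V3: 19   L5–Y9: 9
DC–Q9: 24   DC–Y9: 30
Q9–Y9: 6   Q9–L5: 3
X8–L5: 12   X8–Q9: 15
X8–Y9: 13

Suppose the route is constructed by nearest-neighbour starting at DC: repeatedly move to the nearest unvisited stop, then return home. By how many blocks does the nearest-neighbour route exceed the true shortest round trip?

From DC: L5=21, Q9=24, V3=25, X8=26, Y9=30 → choose L5 (21).
From L5: Q9=3, Y9=9, X8=12, V3=19 → choose Q9 (3).
From Q9: Y9=6, X8=15, V3=22 → choose Y9 (6).
From Y9: X8=13, V3=17 → choose X8 (13).
From X8: V3=23 → choose V3 (23).
NN route DC → L5 → Q9 → Y9 → X8 → V3 → DC costs 91.
Optimal: DC → X8 → L5 → Q9 → Y9 → V3 → DC costs 89 (by enumerating all 60 distinct tours).
Excess = 91 − 89 = 2.

The nearest-neighbour route is 2 blocks longer than optimal.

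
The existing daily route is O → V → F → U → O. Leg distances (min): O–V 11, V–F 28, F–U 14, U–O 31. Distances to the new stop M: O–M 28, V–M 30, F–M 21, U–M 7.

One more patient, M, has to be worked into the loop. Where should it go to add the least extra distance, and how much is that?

Insertion cost between consecutive stops i–j is d(i,M) + d(M,j) − d(i,j):
  between O and V: 28 + 30 − 11 = 47
  between V and F: 30 + 21 − 28 = 23
  between F and U: 21 + 7 − 14 = 14
  between U and O: 7 + 28 − 31 = 4
Cheapest insertion is between U and O, adding 4.
New total = 84 + 4 = 88.

Minimum extra distance: 4 min, inserting M between U and O.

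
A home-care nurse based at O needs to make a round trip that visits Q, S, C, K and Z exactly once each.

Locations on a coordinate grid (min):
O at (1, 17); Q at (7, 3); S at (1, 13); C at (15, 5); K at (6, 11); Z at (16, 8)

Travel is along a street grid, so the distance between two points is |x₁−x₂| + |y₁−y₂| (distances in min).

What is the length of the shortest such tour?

58 min — the shortest possible round trip.

O-Q-S-C-K-Z-O: 20+16+22+15+13+24 = 110
O-Q-S-C-Z-K-O: 20+16+22+4+13+11 = 86
O-Q-S-K-C-Z-O: 20+16+7+15+4+24 = 86
O-Q-S-K-Z-C-O: 20+16+7+13+4+26 = 86
O-Q-S-Z-C-K-O: 20+16+20+4+15+11 = 86
O-Q-S-Z-K-C-O: 20+16+20+13+15+26 = 110
O-Q-C-S-K-Z-O: 20+10+22+7+13+24 = 96
O-Q-C-S-Z-K-O: 20+10+22+20+13+11 = 96
O-Q-C-K-S-Z-O: 20+10+15+7+20+24 = 96
O-Q-C-K-Z-S-O: 20+10+15+13+20+4 = 82
O-Q-C-Z-S-K-O: 20+10+4+20+7+11 = 72
O-Q-C-Z-K-S-O: 20+10+4+13+7+4 = 58
O-Q-K-S-C-Z-O: 20+9+7+22+4+24 = 86
O-Q-K-S-Z-C-O: 20+9+7+20+4+26 = 86
… (46 more)
The minimum is 58.
One optimal route: O → Q → C → Z → K → S → O (or its reverse).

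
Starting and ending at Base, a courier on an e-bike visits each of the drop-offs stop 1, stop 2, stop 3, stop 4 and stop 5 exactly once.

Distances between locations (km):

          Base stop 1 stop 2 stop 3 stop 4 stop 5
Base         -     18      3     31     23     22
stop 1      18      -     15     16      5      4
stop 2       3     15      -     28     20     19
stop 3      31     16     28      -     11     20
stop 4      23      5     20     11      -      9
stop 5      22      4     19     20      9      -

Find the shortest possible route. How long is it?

Minimum total distance: 73 km.

Base→stop 1→stop 2→stop 3→stop 4→stop 5→Base: 18+15+28+11+9+22 = 103
Base→stop 1→stop 2→stop 3→stop 5→stop 4→Base: 18+15+28+20+9+23 = 113
Base→stop 1→stop 2→stop 4→stop 3→stop 5→Base: 18+15+20+11+20+22 = 106
Base→stop 1→stop 2→stop 4→stop 5→stop 3→Base: 18+15+20+9+20+31 = 113
Base→stop 1→stop 2→stop 5→stop 3→stop 4→Base: 18+15+19+20+11+23 = 106
Base→stop 1→stop 2→stop 5→stop 4→stop 3→Base: 18+15+19+9+11+31 = 103
Base→stop 1→stop 3→stop 2→stop 4→stop 5→Base: 18+16+28+20+9+22 = 113
Base→stop 1→stop 3→stop 2→stop 5→stop 4→Base: 18+16+28+19+9+23 = 113
Base→stop 1→stop 3→stop 4→stop 2→stop 5→Base: 18+16+11+20+19+22 = 106
Base→stop 1→stop 3→stop 4→stop 5→stop 2→Base: 18+16+11+9+19+3 = 76
Base→stop 1→stop 3→stop 5→stop 2→stop 4→Base: 18+16+20+19+20+23 = 116
Base→stop 1→stop 3→stop 5→stop 4→stop 2→Base: 18+16+20+9+20+3 = 86
Base→stop 1→stop 4→stop 2→stop 3→stop 5→Base: 18+5+20+28+20+22 = 113
Base→stop 1→stop 4→stop 2→stop 5→stop 3→Base: 18+5+20+19+20+31 = 113
… (46 more)
Base→stop 1→stop 5→stop 4→stop 3→stop 2→Base: 18+4+9+11+28+3 = 73  ← best
The minimum is 73.
One optimal route: Base → stop 1 → stop 5 → stop 4 → stop 3 → stop 2 → Base (or its reverse).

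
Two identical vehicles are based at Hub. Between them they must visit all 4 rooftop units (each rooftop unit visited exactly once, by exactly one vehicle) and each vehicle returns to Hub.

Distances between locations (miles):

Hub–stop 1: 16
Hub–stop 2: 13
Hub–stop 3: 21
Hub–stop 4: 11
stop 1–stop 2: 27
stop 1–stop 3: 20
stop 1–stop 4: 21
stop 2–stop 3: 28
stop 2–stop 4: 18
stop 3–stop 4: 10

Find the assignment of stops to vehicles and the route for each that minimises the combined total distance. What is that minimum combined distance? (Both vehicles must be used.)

Minimum combined distance: 83 miles.

There are 2^3 − 1 = 7 ways to divide the 4 stops into two non-empty groups. For each, the best each vehicle can do is its own shortest tour through its group:
  {stop 1} + {stop 2, stop 3, stop 4}: 32 + 62 = 94
  {stop 2} + {stop 1, stop 3, stop 4}: 26 + 57 = 83
  {stop 1, stop 2} + {stop 3, stop 4}: 56 + 42 = 98
  {stop 3} + {stop 1, stop 2, stop 4}: 42 + 68 = 110
  {stop 1, stop 3} + {stop 2, stop 4}: 57 + 42 = 99
  {stop 2, stop 3} + {stop 1, stop 4}: 62 + 48 = 110
  … (7 splits in total)
Best: vehicle 1 Hub → stop 2 → Hub = 26; vehicle 2 Hub → stop 1 → stop 3 → stop 4 → Hub = 57; combined 83.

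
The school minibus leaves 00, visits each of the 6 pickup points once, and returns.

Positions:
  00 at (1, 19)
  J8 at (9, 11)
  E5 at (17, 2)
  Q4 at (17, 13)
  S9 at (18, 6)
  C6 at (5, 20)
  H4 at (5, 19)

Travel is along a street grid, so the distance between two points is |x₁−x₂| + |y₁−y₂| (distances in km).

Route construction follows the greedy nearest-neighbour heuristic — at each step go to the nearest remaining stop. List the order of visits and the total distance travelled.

From 00: distances to unvisited — H4=4, C6=5, J8=16, Q4=22, S9=30, E5=33. Nearest is H4 (4).
From H4: distances to unvisited — C6=1, J8=12, Q4=18, S9=26, E5=29. Nearest is C6 (1).
From C6: distances to unvisited — J8=13, Q4=19, S9=27, E5=30. Nearest is J8 (13).
From J8: distances to unvisited — Q4=10, S9=14, E5=17. Nearest is Q4 (10).
From Q4: distances to unvisited — S9=8, E5=11. Nearest is S9 (8).
From S9: distances to unvisited — E5=5. Nearest is E5 (5).
Return E5→00: 33.
Total = 4 + 1 + 13 + 10 + 8 + 5 + 33 = 74.

74 km along 00 → H4 → C6 → J8 → Q4 → S9 → E5 → 00.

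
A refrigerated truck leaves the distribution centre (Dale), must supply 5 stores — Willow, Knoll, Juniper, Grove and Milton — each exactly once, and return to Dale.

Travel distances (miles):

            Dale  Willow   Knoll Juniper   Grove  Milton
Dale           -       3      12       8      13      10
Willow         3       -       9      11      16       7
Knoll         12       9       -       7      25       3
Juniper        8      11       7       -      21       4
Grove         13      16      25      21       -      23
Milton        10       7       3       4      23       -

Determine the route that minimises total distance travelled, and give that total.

With 5 stops there are 5!/2 = 60 distinct round trips (a route and its reverse cost the same).
Dale - Willow - Knoll - Juniper - Grove - Milton - Dale: 3+9+7+21+23+10 = 73
Dale - Willow - Knoll - Juniper - Milton - Grove - Dale: 3+9+7+4+23+13 = 59
Dale - Willow - Knoll - Grove - Juniper - Milton - Dale: 3+9+25+21+4+10 = 72
Dale - Willow - Knoll - Grove - Milton - Juniper - Dale: 3+9+25+23+4+8 = 72
Dale - Willow - Knoll - Milton - Juniper - Grove - Dale: 3+9+3+4+21+13 = 53
Dale - Willow - Knoll - Milton - Grove - Juniper - Dale: 3+9+3+23+21+8 = 67
Dale - Willow - Juniper - Knoll - Grove - Milton - Dale: 3+11+7+25+23+10 = 79
Dale - Willow - Juniper - Knoll - Milton - Grove - Dale: 3+11+7+3+23+13 = 60
Dale - Willow - Juniper - Grove - Knoll - Milton - Dale: 3+11+21+25+3+10 = 73
Dale - Willow - Juniper - Grove - Milton - Knoll - Dale: 3+11+21+23+3+12 = 73
Dale - Willow - Juniper - Milton - Knoll - Grove - Dale: 3+11+4+3+25+13 = 59
Dale - Willow - Juniper - Milton - Grove - Knoll - Dale: 3+11+4+23+25+12 = 78
Dale - Willow - Grove - Knoll - Juniper - Milton - Dale: 3+16+25+7+4+10 = 65
Dale - Willow - Grove - Knoll - Milton - Juniper - Dale: 3+16+25+3+4+8 = 59
… (46 more)
The minimum is 53.
One optimal route: Dale → Willow → Knoll → Milton → Juniper → Grove → Dale (or its reverse).

53 miles — the shortest possible round trip.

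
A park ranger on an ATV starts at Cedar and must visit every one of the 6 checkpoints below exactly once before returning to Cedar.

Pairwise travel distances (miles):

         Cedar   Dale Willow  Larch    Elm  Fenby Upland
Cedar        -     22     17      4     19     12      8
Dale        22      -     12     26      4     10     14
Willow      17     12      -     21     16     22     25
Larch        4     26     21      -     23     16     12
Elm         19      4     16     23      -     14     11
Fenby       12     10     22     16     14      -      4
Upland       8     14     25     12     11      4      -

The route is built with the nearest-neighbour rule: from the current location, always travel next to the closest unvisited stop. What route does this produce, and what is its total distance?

67 miles along Cedar → Larch → Upland → Fenby → Dale → Elm → Willow → Cedar.

Cedar → [Larch:4 / Upland:8 / Fenby:12 / Willow:17 / Elm:19 / Dale:22] → Larch (4)
Larch → [Upland:12 / Fenby:16 / Willow:21 / Elm:23 / Dale:26] → Upland (12)
Upland → [Fenby:4 / Elm:11 / Dale:14 / Willow:25] → Fenby (4)
Fenby → [Dale:10 / Elm:14 / Willow:22] → Dale (10)
Dale → [Elm:4 / Willow:12] → Elm (4)
Elm → [Willow:16] → Willow (16)
Return Willow→Cedar: 17.
Total = 4 + 12 + 4 + 10 + 4 + 16 + 17 = 67.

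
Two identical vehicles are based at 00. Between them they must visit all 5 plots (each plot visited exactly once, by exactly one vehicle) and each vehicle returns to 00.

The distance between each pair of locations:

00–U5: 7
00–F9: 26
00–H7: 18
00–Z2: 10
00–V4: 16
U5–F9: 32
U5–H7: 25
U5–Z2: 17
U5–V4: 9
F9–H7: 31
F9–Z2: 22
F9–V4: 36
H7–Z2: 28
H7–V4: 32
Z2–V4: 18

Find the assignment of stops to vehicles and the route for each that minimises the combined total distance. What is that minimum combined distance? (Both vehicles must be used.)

Minimum combined distance: 113.

Try each way of splitting the stops between the two vehicles (each non-empty) and, for each split, find the best tour for each vehicle:
  {U5} + {F9, H7, Z2, V4}: 14 + 105 = 119
  {F9} + {U5, H7, Z2, V4}: 52 + 80 = 132
  {U5, F9} + {H7, Z2, V4}: 65 + 78 = 143
  {H7} + {U5, F9, Z2, V4}: 36 + 82 = 118
  {U5, H7} + {F9, Z2, V4}: 50 + 82 = 132
  {F9, H7} + {U5, Z2, V4}: 75 + 44 = 119
  … (15 splits in total)
  {F9, H7, Z2} + {U5, V4}: 81 + 32 = 113  ← best
Best: vehicle 1 00 → H7 → F9 → Z2 → 00 = 81; vehicle 2 00 → U5 → V4 → 00 = 32; combined 113.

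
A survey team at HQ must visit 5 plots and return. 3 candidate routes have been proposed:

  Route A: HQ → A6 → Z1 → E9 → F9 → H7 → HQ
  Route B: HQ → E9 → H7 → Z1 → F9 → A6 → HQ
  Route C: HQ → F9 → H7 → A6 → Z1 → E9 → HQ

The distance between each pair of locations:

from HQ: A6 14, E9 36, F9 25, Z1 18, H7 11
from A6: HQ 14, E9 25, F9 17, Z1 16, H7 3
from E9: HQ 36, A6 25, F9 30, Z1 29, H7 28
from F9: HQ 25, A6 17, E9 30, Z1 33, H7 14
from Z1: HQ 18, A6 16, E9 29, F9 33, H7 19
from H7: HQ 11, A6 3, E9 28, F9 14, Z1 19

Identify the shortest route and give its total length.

114 — Route A is the shortest.

Route A: 14 + 16 + 29 + 30 + 14 + 11 = 114
Route B: 36 + 28 + 19 + 33 + 17 + 14 = 147
Route C: 25 + 14 + 3 + 16 + 29 + 36 = 123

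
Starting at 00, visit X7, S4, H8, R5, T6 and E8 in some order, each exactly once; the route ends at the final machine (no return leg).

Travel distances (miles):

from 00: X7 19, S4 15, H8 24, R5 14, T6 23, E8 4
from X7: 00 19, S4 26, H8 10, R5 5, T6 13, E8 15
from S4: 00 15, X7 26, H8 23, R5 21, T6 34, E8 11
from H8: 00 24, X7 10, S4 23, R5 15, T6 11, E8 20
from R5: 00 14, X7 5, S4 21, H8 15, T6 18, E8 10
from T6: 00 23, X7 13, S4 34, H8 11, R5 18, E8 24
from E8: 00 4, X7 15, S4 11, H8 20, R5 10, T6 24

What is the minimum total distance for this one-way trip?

There are 6! = 720 possible orderings.
00→X7→S4→H8→R5→T6→E8: 19+26+23+15+18+24 = 125
00→X7→S4→H8→R5→E8→T6: 19+26+23+15+10+24 = 117
00→X7→S4→H8→T6→R5→E8: 19+26+23+11+18+10 = 107
00→X7→S4→H8→T6→E8→R5: 19+26+23+11+24+10 = 113
00→X7→S4→H8→E8→R5→T6: 19+26+23+20+10+18 = 116
00→X7→S4→H8→E8→T6→R5: 19+26+23+20+24+18 = 130
00→X7→S4→R5→H8→T6→E8: 19+26+21+15+11+24 = 116
00→X7→S4→R5→H8→E8→T6: 19+26+21+15+20+24 = 125
… (712 more)
00→S4→E8→R5→X7→H8→T6: 15+11+10+5+10+11 = 62  ← best
The minimum is 62.
One shortest path: 00 → S4 → E8 → R5 → X7 → H8 → T6.

Shortest open route: 62 miles.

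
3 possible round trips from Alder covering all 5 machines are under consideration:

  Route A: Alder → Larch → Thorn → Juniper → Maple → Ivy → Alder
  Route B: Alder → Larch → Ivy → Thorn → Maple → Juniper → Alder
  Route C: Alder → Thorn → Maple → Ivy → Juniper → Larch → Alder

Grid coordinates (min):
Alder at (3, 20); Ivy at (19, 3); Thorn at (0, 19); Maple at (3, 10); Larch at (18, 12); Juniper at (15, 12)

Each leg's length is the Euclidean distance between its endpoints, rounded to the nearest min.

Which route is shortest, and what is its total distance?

59 min — Route C is the shortest.

Route A: 17 + 19 + 17 + 12 + 17 + 23 = 105
Route B: 17 + 9 + 25 + 9 + 12 + 14 = 86
Route C: 3 + 9 + 17 + 10 + 3 + 17 = 59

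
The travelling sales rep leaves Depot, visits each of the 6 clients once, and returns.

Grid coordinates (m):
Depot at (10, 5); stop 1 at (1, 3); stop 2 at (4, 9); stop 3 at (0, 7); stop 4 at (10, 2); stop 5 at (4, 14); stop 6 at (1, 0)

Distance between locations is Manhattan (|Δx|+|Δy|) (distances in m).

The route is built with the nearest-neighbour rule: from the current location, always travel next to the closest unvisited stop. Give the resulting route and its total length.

From Depot: distances to unvisited — stop 4=3, stop 2=10, stop 1=11, stop 3=12, stop 6=14, stop 5=15. Nearest is stop 4 (3).
From stop 4: distances to unvisited — stop 1=10, stop 6=11, stop 2=13, stop 3=15, stop 5=18. Nearest is stop 1 (10).
From stop 1: distances to unvisited — stop 6=3, stop 3=5, stop 2=9, stop 5=14. Nearest is stop 6 (3).
From stop 6: distances to unvisited — stop 3=8, stop 2=12, stop 5=17. Nearest is stop 3 (8).
From stop 3: distances to unvisited — stop 2=6, stop 5=11. Nearest is stop 2 (6).
From stop 2: distances to unvisited — stop 5=5. Nearest is stop 5 (5).
Return stop 5→Depot: 15.
Total = 3 + 10 + 3 + 8 + 6 + 5 + 15 = 50.

50 m along Depot → stop 4 → stop 1 → stop 6 → stop 3 → stop 2 → stop 5 → Depot.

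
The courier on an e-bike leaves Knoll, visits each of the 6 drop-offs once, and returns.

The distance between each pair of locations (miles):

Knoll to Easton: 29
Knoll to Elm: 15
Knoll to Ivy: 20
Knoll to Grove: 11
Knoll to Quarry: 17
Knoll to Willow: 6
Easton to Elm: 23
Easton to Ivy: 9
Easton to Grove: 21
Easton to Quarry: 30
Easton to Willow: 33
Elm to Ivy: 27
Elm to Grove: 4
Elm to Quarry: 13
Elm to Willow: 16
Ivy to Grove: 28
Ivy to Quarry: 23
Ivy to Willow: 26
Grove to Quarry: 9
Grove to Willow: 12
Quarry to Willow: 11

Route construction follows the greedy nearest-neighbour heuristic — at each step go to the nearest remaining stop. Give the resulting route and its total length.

Total distance 82 miles via the nearest-neighbour route Knoll → Willow → Quarry → Grove → Elm → Easton → Ivy → Knoll.

Knoll → [Willow:6 / Grove:11 / Elm:15 / Quarry:17 / Ivy:20 / Easton:29] → Willow (6)
Willow → [Quarry:11 / Grove:12 / Elm:16 / Ivy:26 / Easton:33] → Quarry (11)
Quarry → [Grove:9 / Elm:13 / Ivy:23 / Easton:30] → Grove (9)
Grove → [Elm:4 / Easton:21 / Ivy:28] → Elm (4)
Elm → [Easton:23 / Ivy:27] → Easton (23)
Easton → [Ivy:9] → Ivy (9)
Return Ivy→Knoll: 20.
Total = 6 + 11 + 9 + 4 + 23 + 9 + 20 = 82.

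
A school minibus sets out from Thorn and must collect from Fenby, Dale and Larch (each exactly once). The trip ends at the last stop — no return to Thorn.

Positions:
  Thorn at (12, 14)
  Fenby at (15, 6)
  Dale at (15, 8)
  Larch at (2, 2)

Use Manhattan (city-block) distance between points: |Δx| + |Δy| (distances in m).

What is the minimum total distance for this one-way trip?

Shortest open route: 28 m.

There are 3! = 6 possible orderings.
Thorn→Fenby→Dale→Larch: 11+2+19 = 32
Thorn→Fenby→Larch→Dale: 11+17+19 = 47
Thorn→Dale→Fenby→Larch: 9+2+17 = 28
Thorn→Dale→Larch→Fenby: 9+19+17 = 45
Thorn→Larch→Fenby→Dale: 22+17+2 = 41
Thorn→Larch→Dale→Fenby: 22+19+2 = 43
The minimum is 28.
One shortest path: Thorn → Dale → Fenby → Larch.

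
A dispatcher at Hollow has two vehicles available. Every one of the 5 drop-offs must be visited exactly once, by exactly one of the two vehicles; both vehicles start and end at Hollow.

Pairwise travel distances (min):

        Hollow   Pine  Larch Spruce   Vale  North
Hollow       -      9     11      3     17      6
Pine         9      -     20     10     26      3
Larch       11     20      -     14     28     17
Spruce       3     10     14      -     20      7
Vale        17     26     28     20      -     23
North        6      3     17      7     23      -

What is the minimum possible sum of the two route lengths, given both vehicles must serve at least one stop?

78 min — the smallest possible combined total.

Try each way of splitting the stops between the two vehicles (each non-empty) and, for each split, find the best tour for each vehicle:
  {Pine} + {Larch, Spruce, Vale, North}: 18 + 72 = 90
  {Larch} + {Pine, Spruce, Vale, North}: 22 + 56 = 78
  {Pine, Larch} + {Spruce, Vale, North}: 40 + 50 = 90
  {Spruce} + {Pine, Larch, Vale, North}: 6 + 74 = 80
  {Pine, Spruce} + {Larch, Vale, North}: 22 + 68 = 90
  {Larch, Spruce} + {Pine, Vale, North}: 28 + 52 = 80
  … (15 splits in total)
Best: vehicle 1 Hollow → Larch → Hollow = 22; vehicle 2 Hollow → Pine → North → Spruce → Vale → Hollow = 56; combined 78.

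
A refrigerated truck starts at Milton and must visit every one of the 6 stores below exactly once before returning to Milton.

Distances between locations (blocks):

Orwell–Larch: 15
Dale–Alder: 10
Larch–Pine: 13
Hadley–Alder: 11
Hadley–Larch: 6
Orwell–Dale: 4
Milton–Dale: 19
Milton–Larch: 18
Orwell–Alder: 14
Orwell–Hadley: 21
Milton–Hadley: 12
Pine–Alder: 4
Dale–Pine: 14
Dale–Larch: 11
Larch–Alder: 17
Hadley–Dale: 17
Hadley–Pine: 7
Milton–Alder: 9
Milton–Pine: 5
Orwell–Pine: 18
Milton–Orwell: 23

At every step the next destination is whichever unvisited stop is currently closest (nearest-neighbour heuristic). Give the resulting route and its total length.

From Milton: distances to unvisited — Pine=5, Alder=9, Hadley=12, Larch=18, Dale=19, Orwell=23. Nearest is Pine (5).
From Pine: distances to unvisited — Alder=4, Hadley=7, Larch=13, Dale=14, Orwell=18. Nearest is Alder (4).
From Alder: distances to unvisited — Dale=10, Hadley=11, Orwell=14, Larch=17. Nearest is Dale (10).
From Dale: distances to unvisited — Orwell=4, Larch=11, Hadley=17. Nearest is Orwell (4).
From Orwell: distances to unvisited — Larch=15, Hadley=21. Nearest is Larch (15).
From Larch: distances to unvisited — Hadley=6. Nearest is Hadley (6).
Return Hadley→Milton: 12.
Total = 5 + 4 + 10 + 4 + 15 + 6 + 12 = 56.

56 blocks along Milton → Pine → Alder → Dale → Orwell → Larch → Hadley → Milton.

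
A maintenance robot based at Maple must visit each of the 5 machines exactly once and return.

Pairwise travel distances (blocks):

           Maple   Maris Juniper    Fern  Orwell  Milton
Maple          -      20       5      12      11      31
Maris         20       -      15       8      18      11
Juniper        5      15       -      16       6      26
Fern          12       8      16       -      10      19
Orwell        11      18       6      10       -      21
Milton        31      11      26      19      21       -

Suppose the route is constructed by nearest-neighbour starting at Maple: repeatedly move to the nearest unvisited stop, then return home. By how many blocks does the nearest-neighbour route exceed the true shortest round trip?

The nearest-neighbour route is 8 blocks longer than optimal.

Maple: Juniper=5, Orwell=11, Fern=12, Maris=20, Milton=31 ⇒ Juniper
Juniper: Orwell=6, Maris=15, Fern=16, Milton=26 ⇒ Orwell
Orwell: Fern=10, Maris=18, Milton=21 ⇒ Fern
Fern: Maris=8, Milton=19 ⇒ Maris
Maris: Milton=11 ⇒ Milton
NN route Maple → Juniper → Orwell → Fern → Maris → Milton → Maple costs 71.
Optimal: Maple → Juniper → Orwell → Milton → Maris → Fern → Maple costs 63 (by enumerating all 60 distinct tours).
Excess = 71 − 63 = 8.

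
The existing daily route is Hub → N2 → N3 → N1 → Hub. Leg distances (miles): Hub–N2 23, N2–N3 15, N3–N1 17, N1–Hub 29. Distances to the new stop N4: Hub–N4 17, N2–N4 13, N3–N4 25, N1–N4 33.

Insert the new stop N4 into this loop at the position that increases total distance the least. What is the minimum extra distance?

Insertion cost between consecutive stops i–j is d(i,N4) + d(N4,j) − d(i,j):
  between Hub and N2: 17 + 13 − 23 = 7
  between N2 and N3: 13 + 25 − 15 = 23
  between N3 and N1: 25 + 33 − 17 = 41
  between N1 and Hub: 33 + 17 − 29 = 21
Cheapest insertion is between Hub and N2, adding 7.
New total = 84 + 7 = 91.

Adding 7 miles by placing N4 on the Hub–N2 leg.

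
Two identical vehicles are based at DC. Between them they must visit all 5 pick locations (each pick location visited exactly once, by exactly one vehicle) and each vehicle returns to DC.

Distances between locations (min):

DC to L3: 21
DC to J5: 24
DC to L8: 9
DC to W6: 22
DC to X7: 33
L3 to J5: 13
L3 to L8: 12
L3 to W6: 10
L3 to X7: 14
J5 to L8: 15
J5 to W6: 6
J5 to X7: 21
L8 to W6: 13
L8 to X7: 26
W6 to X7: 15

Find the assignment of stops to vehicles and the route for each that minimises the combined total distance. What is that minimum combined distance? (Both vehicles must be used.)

Try each way of splitting the stops between the two vehicles (each non-empty) and, for each split, find the best tour for each vehicle:
  {L3} + {J5, L8, W6, X7}: 42 + 78 = 120
  {J5} + {L3, L8, W6, X7}: 48 + 72 = 120
  {L3, J5} + {L8, W6, X7}: 58 + 70 = 128
  {L8} + {L3, J5, W6, X7}: 18 + 80 = 98
  {L3, L8} + {J5, W6, X7}: 42 + 78 = 120
  {J5, L8} + {L3, W6, X7}: 48 + 72 = 120
  … (15 splits in total)
Best: vehicle 1 DC → L8 → DC = 18; vehicle 2 DC → L3 → X7 → W6 → J5 → DC = 80; combined 98.

98 min — the smallest possible combined total.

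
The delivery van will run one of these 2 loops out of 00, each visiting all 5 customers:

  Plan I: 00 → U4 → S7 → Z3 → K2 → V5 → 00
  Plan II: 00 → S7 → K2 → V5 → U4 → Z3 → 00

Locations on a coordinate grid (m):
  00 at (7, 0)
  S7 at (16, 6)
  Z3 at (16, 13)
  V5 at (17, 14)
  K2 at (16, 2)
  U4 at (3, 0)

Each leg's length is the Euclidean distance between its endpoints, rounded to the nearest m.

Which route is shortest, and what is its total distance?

Shortest is Plan I, total 65 m.

Plan I: 4 + 14 + 7 + 11 + 12 + 17 = 65
Plan II: 11 + 4 + 12 + 20 + 18 + 16 = 81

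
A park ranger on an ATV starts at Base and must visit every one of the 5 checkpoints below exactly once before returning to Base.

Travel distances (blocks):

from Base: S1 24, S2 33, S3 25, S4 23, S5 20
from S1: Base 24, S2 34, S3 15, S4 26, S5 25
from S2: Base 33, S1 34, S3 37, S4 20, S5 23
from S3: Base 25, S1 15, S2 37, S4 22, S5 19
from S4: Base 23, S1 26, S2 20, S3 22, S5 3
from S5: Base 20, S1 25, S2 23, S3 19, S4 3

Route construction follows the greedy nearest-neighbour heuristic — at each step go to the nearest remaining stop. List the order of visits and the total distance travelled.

117 blocks along Base → S5 → S4 → S2 → S1 → S3 → Base.

Base → [S5:20 / S4:23 / S1:24 / S3:25 / S2:33] → S5 (20)
S5 → [S4:3 / S3:19 / S2:23 / S1:25] → S4 (3)
S4 → [S2:20 / S3:22 / S1:26] → S2 (20)
S2 → [S1:34 / S3:37] → S1 (34)
S1 → [S3:15] → S3 (15)
Return S3→Base: 25.
Total = 20 + 3 + 20 + 34 + 15 + 25 = 117.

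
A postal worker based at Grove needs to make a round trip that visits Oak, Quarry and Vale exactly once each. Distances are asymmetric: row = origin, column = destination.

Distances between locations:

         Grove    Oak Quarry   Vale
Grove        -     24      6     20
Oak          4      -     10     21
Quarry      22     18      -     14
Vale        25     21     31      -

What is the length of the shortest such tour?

Grove-Oak-Quarry-Vale-Grove: 24+10+14+25 = 73
Grove-Oak-Vale-Quarry-Grove: 24+21+31+22 = 98
Grove-Quarry-Oak-Vale-Grove: 6+18+21+25 = 70
Grove-Quarry-Vale-Oak-Grove: 6+14+21+4 = 45
Grove-Vale-Oak-Quarry-Grove: 20+21+10+22 = 73
Grove-Vale-Quarry-Oak-Grove: 20+31+18+4 = 73
The minimum is 45.
One optimal route: Grove → Quarry → Vale → Oak → Grove.

Minimum total distance: 45.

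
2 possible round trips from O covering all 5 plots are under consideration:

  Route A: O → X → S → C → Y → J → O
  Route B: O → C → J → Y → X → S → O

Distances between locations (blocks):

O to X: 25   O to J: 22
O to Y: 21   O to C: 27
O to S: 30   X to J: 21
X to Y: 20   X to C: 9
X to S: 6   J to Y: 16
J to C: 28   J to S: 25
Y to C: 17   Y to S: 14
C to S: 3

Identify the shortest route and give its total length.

Route A: 25 + 6 + 3 + 17 + 16 + 22 = 89
Route B: 27 + 28 + 16 + 20 + 6 + 30 = 127

Shortest is Route A, total 89 blocks.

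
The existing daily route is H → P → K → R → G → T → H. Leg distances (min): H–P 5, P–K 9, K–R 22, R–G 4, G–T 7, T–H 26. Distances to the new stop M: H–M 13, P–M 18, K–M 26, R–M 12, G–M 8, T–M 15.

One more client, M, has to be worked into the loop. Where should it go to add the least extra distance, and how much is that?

Minimum extra distance: 2 min, inserting M between T and H.

Insertion cost between consecutive stops i–j is d(i,M) + d(M,j) − d(i,j):
  between H and P: 13 + 18 − 5 = 26
  between P and K: 18 + 26 − 9 = 35
  between K and R: 26 + 12 − 22 = 16
  between R and G: 12 + 8 − 4 = 16
  between G and T: 8 + 15 − 7 = 16
  between T and H: 15 + 13 − 26 = 2
Cheapest insertion is between T and H, adding 2.
New total = 73 + 2 = 75.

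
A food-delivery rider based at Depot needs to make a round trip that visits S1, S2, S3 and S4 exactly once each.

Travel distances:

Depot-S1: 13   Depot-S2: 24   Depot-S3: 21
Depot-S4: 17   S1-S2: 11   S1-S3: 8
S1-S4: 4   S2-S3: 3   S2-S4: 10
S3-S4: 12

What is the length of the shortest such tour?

Minimum total distance: 51.

Depot→S1→S2→S3→S4→Depot: 13+11+3+12+17 = 56
Depot→S1→S2→S4→S3→Depot: 13+11+10+12+21 = 67
Depot→S1→S3→S2→S4→Depot: 13+8+3+10+17 = 51
Depot→S1→S3→S4→S2→Depot: 13+8+12+10+24 = 67
Depot→S1→S4→S2→S3→Depot: 13+4+10+3+21 = 51
Depot→S1→S4→S3→S2→Depot: 13+4+12+3+24 = 56
Depot→S2→S1→S3→S4→Depot: 24+11+8+12+17 = 72
Depot→S2→S1→S4→S3→Depot: 24+11+4+12+21 = 72
Depot→S2→S3→S1→S4→Depot: 24+3+8+4+17 = 56
Depot→S2→S4→S1→S3→Depot: 24+10+4+8+21 = 67
Depot→S3→S1→S2→S4→Depot: 21+8+11+10+17 = 67
Depot→S3→S2→S1→S4→Depot: 21+3+11+4+17 = 56
The minimum is 51.
One optimal route: Depot → S1 → S3 → S2 → S4 → Depot (or its reverse).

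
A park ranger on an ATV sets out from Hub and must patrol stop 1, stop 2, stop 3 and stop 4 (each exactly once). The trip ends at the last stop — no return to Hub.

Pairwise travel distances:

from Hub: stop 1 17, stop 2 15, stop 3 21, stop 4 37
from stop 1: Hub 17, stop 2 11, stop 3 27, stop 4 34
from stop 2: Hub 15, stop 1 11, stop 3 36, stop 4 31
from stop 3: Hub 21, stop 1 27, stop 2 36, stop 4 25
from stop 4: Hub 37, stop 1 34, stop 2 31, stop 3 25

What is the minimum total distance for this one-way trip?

There are 4! = 24 possible orderings.
Hub→stop 1→stop 2→stop 3→stop 4: 17+11+36+25 = 89
Hub→stop 1→stop 2→stop 4→stop 3: 17+11+31+25 = 84
Hub→stop 1→stop 3→stop 2→stop 4: 17+27+36+31 = 111
Hub→stop 1→stop 3→stop 4→stop 2: 17+27+25+31 = 100
Hub→stop 1→stop 4→stop 2→stop 3: 17+34+31+36 = 118
Hub→stop 1→stop 4→stop 3→stop 2: 17+34+25+36 = 112
Hub→stop 2→stop 1→stop 3→stop 4: 15+11+27+25 = 78
Hub→stop 2→stop 1→stop 4→stop 3: 15+11+34+25 = 85
Hub→stop 2→stop 3→stop 1→stop 4: 15+36+27+34 = 112
Hub→stop 2→stop 3→stop 4→stop 1: 15+36+25+34 = 110
Hub→stop 2→stop 4→stop 1→stop 3: 15+31+34+27 = 107
Hub→stop 2→stop 4→stop 3→stop 1: 15+31+25+27 = 98
Hub→stop 3→stop 1→stop 2→stop 4: 21+27+11+31 = 90
Hub→stop 3→stop 1→stop 4→stop 2: 21+27+34+31 = 113
… (10 more)
The minimum is 78.
One shortest path: Hub → stop 2 → stop 1 → stop 3 → stop 4.

Shortest open route: 78.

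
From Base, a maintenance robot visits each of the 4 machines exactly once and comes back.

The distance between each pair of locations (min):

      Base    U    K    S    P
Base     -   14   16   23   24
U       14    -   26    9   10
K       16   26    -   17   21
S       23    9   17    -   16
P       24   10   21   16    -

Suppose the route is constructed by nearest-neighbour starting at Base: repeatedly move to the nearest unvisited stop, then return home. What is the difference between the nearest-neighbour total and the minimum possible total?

Excess over optimum: 3 min.

From Base: U=14, K=16, S=23, P=24 → choose U (14).
From U: S=9, P=10, K=26 → choose S (9).
From S: P=16, K=17 → choose P (16).
From P: K=21 → choose K (21).
NN route Base → U → S → P → K → Base costs 76.
Optimal: Base → U → P → S → K → Base costs 73 (by enumerating all 12 distinct tours).
Excess = 76 − 73 = 3.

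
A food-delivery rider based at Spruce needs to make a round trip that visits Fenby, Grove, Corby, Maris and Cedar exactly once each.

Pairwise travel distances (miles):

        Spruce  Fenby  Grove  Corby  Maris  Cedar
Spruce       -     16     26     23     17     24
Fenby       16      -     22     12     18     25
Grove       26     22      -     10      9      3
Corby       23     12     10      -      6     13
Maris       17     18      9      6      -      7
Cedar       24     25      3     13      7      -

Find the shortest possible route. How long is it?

Shortest round trip = 65 miles.

Spruce - Fenby - Grove - Corby - Maris - Cedar - Spruce: 16+22+10+6+7+24 = 85
Spruce - Fenby - Grove - Corby - Cedar - Maris - Spruce: 16+22+10+13+7+17 = 85
Spruce - Fenby - Grove - Maris - Corby - Cedar - Spruce: 16+22+9+6+13+24 = 90
Spruce - Fenby - Grove - Maris - Cedar - Corby - Spruce: 16+22+9+7+13+23 = 90
Spruce - Fenby - Grove - Cedar - Corby - Maris - Spruce: 16+22+3+13+6+17 = 77
Spruce - Fenby - Grove - Cedar - Maris - Corby - Spruce: 16+22+3+7+6+23 = 77
Spruce - Fenby - Corby - Grove - Maris - Cedar - Spruce: 16+12+10+9+7+24 = 78
Spruce - Fenby - Corby - Grove - Cedar - Maris - Spruce: 16+12+10+3+7+17 = 65
Spruce - Fenby - Corby - Maris - Grove - Cedar - Spruce: 16+12+6+9+3+24 = 70
Spruce - Fenby - Corby - Maris - Cedar - Grove - Spruce: 16+12+6+7+3+26 = 70
Spruce - Fenby - Corby - Cedar - Grove - Maris - Spruce: 16+12+13+3+9+17 = 70
Spruce - Fenby - Corby - Cedar - Maris - Grove - Spruce: 16+12+13+7+9+26 = 83
Spruce - Fenby - Maris - Grove - Corby - Cedar - Spruce: 16+18+9+10+13+24 = 90
Spruce - Fenby - Maris - Grove - Cedar - Corby - Spruce: 16+18+9+3+13+23 = 82
… (46 more)
The minimum is 65.
One optimal route: Spruce → Fenby → Corby → Grove → Cedar → Maris → Spruce (or its reverse).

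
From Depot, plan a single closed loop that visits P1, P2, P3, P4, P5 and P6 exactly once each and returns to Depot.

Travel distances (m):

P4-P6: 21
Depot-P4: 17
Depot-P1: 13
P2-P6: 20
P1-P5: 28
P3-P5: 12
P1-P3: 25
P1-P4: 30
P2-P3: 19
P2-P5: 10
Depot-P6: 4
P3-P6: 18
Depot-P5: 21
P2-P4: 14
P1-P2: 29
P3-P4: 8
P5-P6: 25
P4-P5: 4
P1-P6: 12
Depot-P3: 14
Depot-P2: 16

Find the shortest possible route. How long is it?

Depot - P1 - P2 - P3 - P4 - P5 - P6 - Depot: 13+29+19+8+4+25+4 = 102
Depot - P1 - P2 - P3 - P4 - P6 - P5 - Depot: 13+29+19+8+21+25+21 = 136
Depot - P1 - P2 - P3 - P5 - P4 - P6 - Depot: 13+29+19+12+4+21+4 = 102
Depot - P1 - P2 - P3 - P5 - P6 - P4 - Depot: 13+29+19+12+25+21+17 = 136
Depot - P1 - P2 - P3 - P6 - P4 - P5 - Depot: 13+29+19+18+21+4+21 = 125
Depot - P1 - P2 - P3 - P6 - P5 - P4 - Depot: 13+29+19+18+25+4+17 = 125
Depot - P1 - P2 - P4 - P3 - P5 - P6 - Depot: 13+29+14+8+12+25+4 = 105
Depot - P1 - P2 - P4 - P3 - P6 - P5 - Depot: 13+29+14+8+18+25+21 = 128
… (352 more)
Depot - P2 - P5 - P4 - P3 - P1 - P6 - Depot: 16+10+4+8+25+12+4 = 79  ← best
The minimum is 79.
One optimal route: Depot → P2 → P5 → P4 → P3 → P1 → P6 → Depot (or its reverse).

Minimum total distance: 79 m.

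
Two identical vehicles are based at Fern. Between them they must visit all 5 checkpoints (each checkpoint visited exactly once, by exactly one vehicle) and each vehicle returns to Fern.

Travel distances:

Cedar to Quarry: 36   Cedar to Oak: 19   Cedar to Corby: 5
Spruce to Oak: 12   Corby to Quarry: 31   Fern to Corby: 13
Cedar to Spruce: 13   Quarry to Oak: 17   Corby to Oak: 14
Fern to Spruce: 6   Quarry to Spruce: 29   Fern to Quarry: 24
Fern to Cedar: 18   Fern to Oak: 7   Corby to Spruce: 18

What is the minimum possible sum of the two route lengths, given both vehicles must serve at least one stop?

Try each way of splitting the stops between the two vehicles (each non-empty) and, for each split, find the best tour for each vehicle:
  {Cedar} + {Corby, Quarry, Spruce, Oak}: 36 + 79 = 115
  {Corby} + {Cedar, Quarry, Spruce, Oak}: 26 + 79 = 105
  {Cedar, Corby} + {Quarry, Spruce, Oak}: 36 + 59 = 95
  {Quarry} + {Cedar, Corby, Spruce, Oak}: 48 + 45 = 93
  {Cedar, Quarry} + {Corby, Spruce, Oak}: 78 + 45 = 123
  {Corby, Quarry} + {Cedar, Spruce, Oak}: 68 + 45 = 113
  … (15 splits in total)
  {Cedar, Corby, Spruce} + {Quarry, Oak}: 37 + 48 = 85  ← best
Best: vehicle 1 Fern → Corby → Cedar → Spruce → Fern = 37; vehicle 2 Fern → Quarry → Oak → Fern = 48; combined 85.

85 — the smallest possible combined total.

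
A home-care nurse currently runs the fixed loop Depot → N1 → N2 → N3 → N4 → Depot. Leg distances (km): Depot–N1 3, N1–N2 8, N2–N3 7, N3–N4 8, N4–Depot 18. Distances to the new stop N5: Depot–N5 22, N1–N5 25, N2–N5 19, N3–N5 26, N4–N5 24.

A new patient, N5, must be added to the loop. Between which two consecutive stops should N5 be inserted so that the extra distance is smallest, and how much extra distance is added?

Insertion cost between consecutive stops i–j is d(i,N5) + d(N5,j) − d(i,j):
  between Depot and N1: 22 + 25 − 3 = 44
  between N1 and N2: 25 + 19 − 8 = 36
  between N2 and N3: 19 + 26 − 7 = 38
  between N3 and N4: 26 + 24 − 8 = 42
  between N4 and Depot: 24 + 22 − 18 = 28
Cheapest insertion is between N4 and Depot, adding 28.
New total = 44 + 28 = 72.

Minimum extra distance: 28 km, inserting N5 between N4 and Depot.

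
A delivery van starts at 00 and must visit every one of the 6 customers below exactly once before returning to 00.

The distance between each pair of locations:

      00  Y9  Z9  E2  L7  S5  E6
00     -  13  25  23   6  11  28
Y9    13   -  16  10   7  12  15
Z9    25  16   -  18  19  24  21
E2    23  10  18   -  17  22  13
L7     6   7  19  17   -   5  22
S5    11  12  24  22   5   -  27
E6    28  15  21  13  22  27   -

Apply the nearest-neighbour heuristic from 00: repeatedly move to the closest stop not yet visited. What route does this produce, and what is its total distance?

92 along 00 → L7 → S5 → Y9 → E2 → E6 → Z9 → 00.

00 → [L7:6 / S5:11 / Y9:13 / E2:23 / Z9:25 / E6:28] → L7 (6)
L7 → [S5:5 / Y9:7 / E2:17 / Z9:19 / E6:22] → S5 (5)
S5 → [Y9:12 / E2:22 / Z9:24 / E6:27] → Y9 (12)
Y9 → [E2:10 / E6:15 / Z9:16] → E2 (10)
E2 → [E6:13 / Z9:18] → E6 (13)
E6 → [Z9:21] → Z9 (21)
Return Z9→00: 25.
Total = 6 + 5 + 12 + 10 + 13 + 21 + 25 = 92.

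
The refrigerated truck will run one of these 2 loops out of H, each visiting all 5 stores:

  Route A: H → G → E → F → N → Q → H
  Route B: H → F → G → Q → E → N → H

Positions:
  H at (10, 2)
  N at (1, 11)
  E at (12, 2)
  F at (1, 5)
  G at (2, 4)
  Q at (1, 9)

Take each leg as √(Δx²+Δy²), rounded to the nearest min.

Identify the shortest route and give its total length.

Route A: 8 + 10 + 11 + 6 + 2 + 11 = 48
Route B: 9 + 1 + 5 + 13 + 14 + 13 = 55

Shortest is Route A, total 48 min.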